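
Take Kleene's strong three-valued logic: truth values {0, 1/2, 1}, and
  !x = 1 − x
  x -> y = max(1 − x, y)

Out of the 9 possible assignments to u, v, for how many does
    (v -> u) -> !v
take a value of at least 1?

4

u = 0, v = 0 ↦ 1  ≥
u = 0, v = 1/2 ↦ 1/2  <
u = 0, v = 1 ↦ 1  ≥
u = 1/2, v = 0 ↦ 1  ≥
u = 1/2, v = 1/2 ↦ 1/2  <
u = 1/2, v = 1 ↦ 1/2  <
u = 1, v = 0 ↦ 1  ≥
u = 1, v = 1/2 ↦ 1/2  <
u = 1, v = 1 ↦ 0  <
So 4 of the 9 assignments meet the threshold.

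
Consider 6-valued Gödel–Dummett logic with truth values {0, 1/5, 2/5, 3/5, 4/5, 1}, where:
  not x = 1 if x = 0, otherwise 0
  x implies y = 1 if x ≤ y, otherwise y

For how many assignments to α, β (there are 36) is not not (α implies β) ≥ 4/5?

31

value 1: 31 assignments (counts)
value 0: 5 assignments
So 31 of the 36 assignments meet the threshold.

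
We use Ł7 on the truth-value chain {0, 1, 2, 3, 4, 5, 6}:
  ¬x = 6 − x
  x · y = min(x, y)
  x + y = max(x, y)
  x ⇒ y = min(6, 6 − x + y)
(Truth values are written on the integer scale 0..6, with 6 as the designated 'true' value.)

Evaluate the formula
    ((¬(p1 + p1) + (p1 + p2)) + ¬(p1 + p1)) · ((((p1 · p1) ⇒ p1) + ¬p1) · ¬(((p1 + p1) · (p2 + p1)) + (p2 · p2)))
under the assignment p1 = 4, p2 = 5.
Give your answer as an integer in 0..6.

p1 + p1 = 4 + 4 = 4
¬(p1 + p1) = ¬4 = 2
p1 + p2 = 4 + 5 = 5
¬(p1 + p1) + (p1 + p2) = 2 + 5 = 5
p1 + p1 = 4 + 4 = 4
¬(p1 + p1) = ¬4 = 2
(¬(p1 + p1) + (p1 + p2)) + ¬(p1 + p1) = 5 + 2 = 5
p1 · p1 = 4 · 4 = 4
(p1 · p1) ⇒ p1 = 4 ⇒ 4 = 6
¬p1 = ¬4 = 2
((p1 · p1) ⇒ p1) + ¬p1 = 6 + 2 = 6
p1 + p1 = 4 + 4 = 4
p2 + p1 = 5 + 4 = 5
(p1 + p1) · (p2 + p1) = 4 · 5 = 4
p2 · p2 = 5 · 5 = 5
((p1 + p1) · (p2 + p1)) + (p2 · p2) = 4 + 5 = 5
¬(((p1 + p1) · (p2 + p1)) + (p2 · p2)) = ¬5 = 1
(((p1 · p1) ⇒ p1) + ¬p1) · ¬(((p1 + p1) · (p2 + p1)) + (p2 · p2)) = 6 · 1 = 1
((¬(p1 + p1) + (p1 + p2)) + ¬(p1 + p1)) · ((((p1 · p1) ⇒ p1) + ¬p1) · ¬(((p1 + p1) · (p2 + p1)) + (p2 · p2))) = 5 · 1 = 1

1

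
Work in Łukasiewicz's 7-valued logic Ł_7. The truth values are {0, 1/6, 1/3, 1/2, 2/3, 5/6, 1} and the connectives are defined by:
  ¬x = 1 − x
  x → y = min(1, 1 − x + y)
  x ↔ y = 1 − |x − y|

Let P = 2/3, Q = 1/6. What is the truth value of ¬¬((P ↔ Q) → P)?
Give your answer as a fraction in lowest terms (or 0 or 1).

1

P ↔ Q = 2/3 ↔ 1/6 = 1/2
(P ↔ Q) → P = 1/2 → 2/3 = 1
¬((P ↔ Q) → P) = ¬1 = 0
¬¬((P ↔ Q) → P) = ¬0 = 1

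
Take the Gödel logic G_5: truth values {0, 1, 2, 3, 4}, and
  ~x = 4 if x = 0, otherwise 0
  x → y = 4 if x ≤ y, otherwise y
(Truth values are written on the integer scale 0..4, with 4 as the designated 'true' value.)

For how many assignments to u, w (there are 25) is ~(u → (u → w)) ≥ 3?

value 4: 4 assignments (counts)
value 0: 21 assignments
So 4 of the 25 assignments meet the threshold.

4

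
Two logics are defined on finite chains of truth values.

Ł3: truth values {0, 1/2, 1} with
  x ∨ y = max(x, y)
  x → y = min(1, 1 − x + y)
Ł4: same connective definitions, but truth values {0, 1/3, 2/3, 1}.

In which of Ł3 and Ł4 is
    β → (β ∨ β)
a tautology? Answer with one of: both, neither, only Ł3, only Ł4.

both

In Ł3: every assignment gives 1 — tautology.
In Ł4: every assignment gives 1 — tautology.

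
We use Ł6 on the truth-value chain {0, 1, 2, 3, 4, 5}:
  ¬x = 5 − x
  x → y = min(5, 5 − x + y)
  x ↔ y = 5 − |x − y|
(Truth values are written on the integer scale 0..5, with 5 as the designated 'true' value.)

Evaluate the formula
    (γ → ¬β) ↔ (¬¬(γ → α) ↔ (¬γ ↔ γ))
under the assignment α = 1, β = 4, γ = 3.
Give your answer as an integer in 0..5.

¬β = ¬4 = 1
γ → ¬β = 3 → 1 = 3
γ → α = 3 → 1 = 3
¬(γ → α) = ¬3 = 2
¬¬(γ → α) = ¬2 = 3
¬γ = ¬3 = 2
¬γ ↔ γ = 2 ↔ 3 = 4
¬¬(γ → α) ↔ (¬γ ↔ γ) = 3 ↔ 4 = 4
(γ → ¬β) ↔ (¬¬(γ → α) ↔ (¬γ ↔ γ)) = 3 ↔ 4 = 4

4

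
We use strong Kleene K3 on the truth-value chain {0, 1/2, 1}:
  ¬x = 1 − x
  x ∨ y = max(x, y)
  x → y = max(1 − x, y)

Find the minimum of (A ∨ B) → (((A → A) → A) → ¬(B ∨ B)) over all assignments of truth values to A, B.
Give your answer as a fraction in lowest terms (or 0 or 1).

0

Take A = 1, B = 1:
A ∨ B = 1 ∨ 1 = 1
A → A = 1 → 1 = 1
(A → A) → A = 1 → 1 = 1
B ∨ B = 1 ∨ 1 = 1
¬(B ∨ B) = ¬1 = 0
((A → A) → A) → ¬(B ∨ B) = 1 → 0 = 0
(A ∨ B) → (((A → A) → A) → ¬(B ∨ B)) = 1 → 0 = 0
No assignment yields a value below 0, so this is the minimum.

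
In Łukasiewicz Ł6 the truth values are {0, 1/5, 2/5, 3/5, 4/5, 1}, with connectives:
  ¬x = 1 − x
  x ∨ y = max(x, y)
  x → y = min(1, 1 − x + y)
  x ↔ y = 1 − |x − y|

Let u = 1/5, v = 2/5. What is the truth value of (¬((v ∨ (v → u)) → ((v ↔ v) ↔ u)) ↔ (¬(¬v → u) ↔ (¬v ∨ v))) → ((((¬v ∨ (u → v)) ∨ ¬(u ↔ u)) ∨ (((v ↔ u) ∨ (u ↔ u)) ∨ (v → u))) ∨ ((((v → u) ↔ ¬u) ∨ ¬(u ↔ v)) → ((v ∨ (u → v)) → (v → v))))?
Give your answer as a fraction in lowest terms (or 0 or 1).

v → u = 2/5 → 1/5 = 4/5
v ∨ (v → u) = 2/5 ∨ 4/5 = 4/5
v ↔ v = 2/5 ↔ 2/5 = 1
(v ↔ v) ↔ u = 1 ↔ 1/5 = 1/5
(v ∨ (v → u)) → ((v ↔ v) ↔ u) = 4/5 → 1/5 = 2/5
¬((v ∨ (v → u)) → ((v ↔ v) ↔ u)) = ¬2/5 = 3/5
¬v = ¬2/5 = 3/5
¬v → u = 3/5 → 1/5 = 3/5
¬(¬v → u) = ¬3/5 = 2/5
¬v = ¬2/5 = 3/5
¬v ∨ v = 3/5 ∨ 2/5 = 3/5
¬(¬v → u) ↔ (¬v ∨ v) = 2/5 ↔ 3/5 = 4/5
¬((v ∨ (v → u)) → ((v ↔ v) ↔ u)) ↔ (¬(¬v → u) ↔ (¬v ∨ v)) = 3/5 ↔ 4/5 = 4/5
¬v = ¬2/5 = 3/5
u → v = 1/5 → 2/5 = 1
¬v ∨ (u → v) = 3/5 ∨ 1 = 1
u ↔ u = 1/5 ↔ 1/5 = 1
¬(u ↔ u) = ¬1 = 0
(¬v ∨ (u → v)) ∨ ¬(u ↔ u) = 1 ∨ 0 = 1
v ↔ u = 2/5 ↔ 1/5 = 4/5
u ↔ u = 1/5 ↔ 1/5 = 1
(v ↔ u) ∨ (u ↔ u) = 4/5 ∨ 1 = 1
v → u = 2/5 → 1/5 = 4/5
((v ↔ u) ∨ (u ↔ u)) ∨ (v → u) = 1 ∨ 4/5 = 1
((¬v ∨ (u → v)) ∨ ¬(u ↔ u)) ∨ (((v ↔ u) ∨ (u ↔ u)) ∨ (v → u)) = 1 ∨ 1 = 1
v → u = 2/5 → 1/5 = 4/5
¬u = ¬1/5 = 4/5
(v → u) ↔ ¬u = 4/5 ↔ 4/5 = 1
u ↔ v = 1/5 ↔ 2/5 = 4/5
¬(u ↔ v) = ¬4/5 = 1/5
((v → u) ↔ ¬u) ∨ ¬(u ↔ v) = 1 ∨ 1/5 = 1
u → v = 1/5 → 2/5 = 1
v ∨ (u → v) = 2/5 ∨ 1 = 1
v → v = 2/5 → 2/5 = 1
(v ∨ (u → v)) → (v → v) = 1 → 1 = 1
(((v → u) ↔ ¬u) ∨ ¬(u ↔ v)) → ((v ∨ (u → v)) → (v → v)) = 1 → 1 = 1
(((¬v ∨ (u → v)) ∨ ¬(u ↔ u)) ∨ (((v ↔ u) ∨ (u ↔ u)) ∨ (v → u))) ∨ ((((v → u) ↔ ¬u) ∨ ¬(u ↔ v)) → ((v ∨ (u → v)) → (v → v))) = 1 ∨ 1 = 1
(¬((v ∨ (v → u)) → ((v ↔ v) ↔ u)) ↔ (¬(¬v → u) ↔ (¬v ∨ v))) → ((((¬v ∨ (u → v)) ∨ ¬(u ↔ u)) ∨ (((v ↔ u) ∨ (u ↔ u)) ∨ (v → u))) ∨ ((((v → u) ↔ ¬u) ∨ ¬(u ↔ v)) → ((v ∨ (u → v)) → (v → v)))) = 4/5 → 1 = 1

1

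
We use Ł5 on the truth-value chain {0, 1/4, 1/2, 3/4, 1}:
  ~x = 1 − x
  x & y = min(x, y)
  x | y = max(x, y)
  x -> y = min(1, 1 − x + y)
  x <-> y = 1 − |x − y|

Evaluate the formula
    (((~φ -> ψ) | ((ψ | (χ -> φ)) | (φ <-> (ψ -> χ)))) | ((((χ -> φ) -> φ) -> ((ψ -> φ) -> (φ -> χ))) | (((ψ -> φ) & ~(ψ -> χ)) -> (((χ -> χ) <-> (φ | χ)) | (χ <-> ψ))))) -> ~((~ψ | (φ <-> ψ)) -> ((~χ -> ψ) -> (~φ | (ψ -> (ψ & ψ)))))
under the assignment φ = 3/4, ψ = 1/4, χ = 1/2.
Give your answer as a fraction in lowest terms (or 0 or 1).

~φ = ~3/4 = 1/4
~φ -> ψ = 1/4 -> 1/4 = 1
χ -> φ = 1/2 -> 3/4 = 1
ψ | (χ -> φ) = 1/4 | 1 = 1
ψ -> χ = 1/4 -> 1/2 = 1
φ <-> (ψ -> χ) = 3/4 <-> 1 = 3/4
(ψ | (χ -> φ)) | (φ <-> (ψ -> χ)) = 1 | 3/4 = 1
(~φ -> ψ) | ((ψ | (χ -> φ)) | (φ <-> (ψ -> χ))) = 1 | 1 = 1
χ -> φ = 1/2 -> 3/4 = 1
(χ -> φ) -> φ = 1 -> 3/4 = 3/4
ψ -> φ = 1/4 -> 3/4 = 1
φ -> χ = 3/4 -> 1/2 = 3/4
(ψ -> φ) -> (φ -> χ) = 1 -> 3/4 = 3/4
((χ -> φ) -> φ) -> ((ψ -> φ) -> (φ -> χ)) = 3/4 -> 3/4 = 1
ψ -> φ = 1/4 -> 3/4 = 1
ψ -> χ = 1/4 -> 1/2 = 1
~(ψ -> χ) = ~1 = 0
(ψ -> φ) & ~(ψ -> χ) = 1 & 0 = 0
χ -> χ = 1/2 -> 1/2 = 1
φ | χ = 3/4 | 1/2 = 3/4
(χ -> χ) <-> (φ | χ) = 1 <-> 3/4 = 3/4
χ <-> ψ = 1/2 <-> 1/4 = 3/4
((χ -> χ) <-> (φ | χ)) | (χ <-> ψ) = 3/4 | 3/4 = 3/4
((ψ -> φ) & ~(ψ -> χ)) -> (((χ -> χ) <-> (φ | χ)) | (χ <-> ψ)) = 0 -> 3/4 = 1
(((χ -> φ) -> φ) -> ((ψ -> φ) -> (φ -> χ))) | (((ψ -> φ) & ~(ψ -> χ)) -> (((χ -> χ) <-> (φ | χ)) | (χ <-> ψ))) = 1 | 1 = 1
((~φ -> ψ) | ((ψ | (χ -> φ)) | (φ <-> (ψ -> χ)))) | ((((χ -> φ) -> φ) -> ((ψ -> φ) -> (φ -> χ))) | (((ψ -> φ) & ~(ψ -> χ)) -> (((χ -> χ) <-> (φ | χ)) | (χ <-> ψ)))) = 1 | 1 = 1
~ψ = ~1/4 = 3/4
φ <-> ψ = 3/4 <-> 1/4 = 1/2
~ψ | (φ <-> ψ) = 3/4 | 1/2 = 3/4
~χ = ~1/2 = 1/2
~χ -> ψ = 1/2 -> 1/4 = 3/4
~φ = ~3/4 = 1/4
ψ & ψ = 1/4 & 1/4 = 1/4
ψ -> (ψ & ψ) = 1/4 -> 1/4 = 1
~φ | (ψ -> (ψ & ψ)) = 1/4 | 1 = 1
(~χ -> ψ) -> (~φ | (ψ -> (ψ & ψ))) = 3/4 -> 1 = 1
(~ψ | (φ <-> ψ)) -> ((~χ -> ψ) -> (~φ | (ψ -> (ψ & ψ)))) = 3/4 -> 1 = 1
~((~ψ | (φ <-> ψ)) -> ((~χ -> ψ) -> (~φ | (ψ -> (ψ & ψ))))) = ~1 = 0
(((~φ -> ψ) | ((ψ | (χ -> φ)) | (φ <-> (ψ -> χ)))) | ((((χ -> φ) -> φ) -> ((ψ -> φ) -> (φ -> χ))) | (((ψ -> φ) & ~(ψ -> χ)) -> (((χ -> χ) <-> (φ | χ)) | (χ <-> ψ))))) -> ~((~ψ | (φ <-> ψ)) -> ((~χ -> ψ) -> (~φ | (ψ -> (ψ & ψ))))) = 1 -> 0 = 0

0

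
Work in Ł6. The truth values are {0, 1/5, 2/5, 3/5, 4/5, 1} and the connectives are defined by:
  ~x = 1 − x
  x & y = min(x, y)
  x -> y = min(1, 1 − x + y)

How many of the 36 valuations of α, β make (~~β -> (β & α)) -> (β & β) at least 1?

12

value 1: 12 assignments (counts)
value 4/5: 4 assignments
value 3/5: 4 assignments
value 2/5: 5 assignments
value 1/5: 5 assignments
value 0: 6 assignments
So 12 of the 36 assignments meet the threshold.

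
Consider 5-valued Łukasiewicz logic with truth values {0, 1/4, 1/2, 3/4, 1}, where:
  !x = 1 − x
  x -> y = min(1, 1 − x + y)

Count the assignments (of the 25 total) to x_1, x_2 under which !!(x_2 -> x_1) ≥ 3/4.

19

value 1: 15 assignments (counts)
value 3/4: 4 assignments (counts)
value 1/2: 3 assignments
value 1/4: 2 assignments
value 0: 1 assignment
So 19 of the 25 assignments meet the threshold.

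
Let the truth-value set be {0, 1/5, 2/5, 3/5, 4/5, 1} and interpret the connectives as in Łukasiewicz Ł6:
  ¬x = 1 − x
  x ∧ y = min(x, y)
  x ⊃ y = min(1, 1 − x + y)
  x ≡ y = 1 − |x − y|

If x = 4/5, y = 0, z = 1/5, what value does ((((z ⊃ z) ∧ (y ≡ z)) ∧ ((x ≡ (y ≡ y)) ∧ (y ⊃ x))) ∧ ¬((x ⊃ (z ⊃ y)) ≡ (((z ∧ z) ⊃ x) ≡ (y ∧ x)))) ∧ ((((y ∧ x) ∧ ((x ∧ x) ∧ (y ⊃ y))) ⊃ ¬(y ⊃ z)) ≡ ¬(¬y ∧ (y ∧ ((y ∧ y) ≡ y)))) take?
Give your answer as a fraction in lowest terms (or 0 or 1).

z ⊃ z = 1/5 ⊃ 1/5 = 1
y ≡ z = 0 ≡ 1/5 = 4/5
(z ⊃ z) ∧ (y ≡ z) = 1 ∧ 4/5 = 4/5
y ≡ y = 0 ≡ 0 = 1
x ≡ (y ≡ y) = 4/5 ≡ 1 = 4/5
y ⊃ x = 0 ⊃ 4/5 = 1
(x ≡ (y ≡ y)) ∧ (y ⊃ x) = 4/5 ∧ 1 = 4/5
((z ⊃ z) ∧ (y ≡ z)) ∧ ((x ≡ (y ≡ y)) ∧ (y ⊃ x)) = 4/5 ∧ 4/5 = 4/5
z ⊃ y = 1/5 ⊃ 0 = 4/5
x ⊃ (z ⊃ y) = 4/5 ⊃ 4/5 = 1
z ∧ z = 1/5 ∧ 1/5 = 1/5
(z ∧ z) ⊃ x = 1/5 ⊃ 4/5 = 1
y ∧ x = 0 ∧ 4/5 = 0
((z ∧ z) ⊃ x) ≡ (y ∧ x) = 1 ≡ 0 = 0
(x ⊃ (z ⊃ y)) ≡ (((z ∧ z) ⊃ x) ≡ (y ∧ x)) = 1 ≡ 0 = 0
¬((x ⊃ (z ⊃ y)) ≡ (((z ∧ z) ⊃ x) ≡ (y ∧ x))) = ¬0 = 1
(((z ⊃ z) ∧ (y ≡ z)) ∧ ((x ≡ (y ≡ y)) ∧ (y ⊃ x))) ∧ ¬((x ⊃ (z ⊃ y)) ≡ (((z ∧ z) ⊃ x) ≡ (y ∧ x))) = 4/5 ∧ 1 = 4/5
y ∧ x = 0 ∧ 4/5 = 0
x ∧ x = 4/5 ∧ 4/5 = 4/5
y ⊃ y = 0 ⊃ 0 = 1
(x ∧ x) ∧ (y ⊃ y) = 4/5 ∧ 1 = 4/5
(y ∧ x) ∧ ((x ∧ x) ∧ (y ⊃ y)) = 0 ∧ 4/5 = 0
y ⊃ z = 0 ⊃ 1/5 = 1
¬(y ⊃ z) = ¬1 = 0
((y ∧ x) ∧ ((x ∧ x) ∧ (y ⊃ y))) ⊃ ¬(y ⊃ z) = 0 ⊃ 0 = 1
¬y = ¬0 = 1
y ∧ y = 0 ∧ 0 = 0
(y ∧ y) ≡ y = 0 ≡ 0 = 1
y ∧ ((y ∧ y) ≡ y) = 0 ∧ 1 = 0
¬y ∧ (y ∧ ((y ∧ y) ≡ y)) = 1 ∧ 0 = 0
¬(¬y ∧ (y ∧ ((y ∧ y) ≡ y))) = ¬0 = 1
(((y ∧ x) ∧ ((x ∧ x) ∧ (y ⊃ y))) ⊃ ¬(y ⊃ z)) ≡ ¬(¬y ∧ (y ∧ ((y ∧ y) ≡ y))) = 1 ≡ 1 = 1
((((z ⊃ z) ∧ (y ≡ z)) ∧ ((x ≡ (y ≡ y)) ∧ (y ⊃ x))) ∧ ¬((x ⊃ (z ⊃ y)) ≡ (((z ∧ z) ⊃ x) ≡ (y ∧ x)))) ∧ ((((y ∧ x) ∧ ((x ∧ x) ∧ (y ⊃ y))) ⊃ ¬(y ⊃ z)) ≡ ¬(¬y ∧ (y ∧ ((y ∧ y) ≡ y)))) = 4/5 ∧ 1 = 4/5

4/5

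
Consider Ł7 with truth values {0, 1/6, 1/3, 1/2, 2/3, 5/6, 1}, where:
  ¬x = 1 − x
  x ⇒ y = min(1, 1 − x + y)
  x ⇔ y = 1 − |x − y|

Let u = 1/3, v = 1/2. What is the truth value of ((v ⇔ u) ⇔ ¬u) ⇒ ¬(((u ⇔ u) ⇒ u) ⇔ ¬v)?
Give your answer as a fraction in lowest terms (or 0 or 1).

1/3

v ⇔ u = 1/2 ⇔ 1/3 = 5/6
¬u = ¬1/3 = 2/3
(v ⇔ u) ⇔ ¬u = 5/6 ⇔ 2/3 = 5/6
u ⇔ u = 1/3 ⇔ 1/3 = 1
(u ⇔ u) ⇒ u = 1 ⇒ 1/3 = 1/3
¬v = ¬1/2 = 1/2
((u ⇔ u) ⇒ u) ⇔ ¬v = 1/3 ⇔ 1/2 = 5/6
¬(((u ⇔ u) ⇒ u) ⇔ ¬v) = ¬5/6 = 1/6
((v ⇔ u) ⇔ ¬u) ⇒ ¬(((u ⇔ u) ⇒ u) ⇔ ¬v) = 5/6 ⇒ 1/6 = 1/3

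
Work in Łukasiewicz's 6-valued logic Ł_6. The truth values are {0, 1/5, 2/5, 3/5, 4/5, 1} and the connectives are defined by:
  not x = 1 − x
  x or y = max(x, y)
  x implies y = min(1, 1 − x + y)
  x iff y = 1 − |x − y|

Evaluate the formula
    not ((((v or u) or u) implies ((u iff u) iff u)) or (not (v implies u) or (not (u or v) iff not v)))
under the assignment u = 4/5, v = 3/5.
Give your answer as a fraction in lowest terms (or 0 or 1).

0

v or u = 3/5 or 4/5 = 4/5
(v or u) or u = 4/5 or 4/5 = 4/5
u iff u = 4/5 iff 4/5 = 1
(u iff u) iff u = 1 iff 4/5 = 4/5
((v or u) or u) implies ((u iff u) iff u) = 4/5 implies 4/5 = 1
v implies u = 3/5 implies 4/5 = 1
not (v implies u) = not 1 = 0
u or v = 4/5 or 3/5 = 4/5
not (u or v) = not 4/5 = 1/5
not v = not 3/5 = 2/5
not (u or v) iff not v = 1/5 iff 2/5 = 4/5
not (v implies u) or (not (u or v) iff not v) = 0 or 4/5 = 4/5
(((v or u) or u) implies ((u iff u) iff u)) or (not (v implies u) or (not (u or v) iff not v)) = 1 or 4/5 = 1
not ((((v or u) or u) implies ((u iff u) iff u)) or (not (v implies u) or (not (u or v) iff not v))) = not 1 = 0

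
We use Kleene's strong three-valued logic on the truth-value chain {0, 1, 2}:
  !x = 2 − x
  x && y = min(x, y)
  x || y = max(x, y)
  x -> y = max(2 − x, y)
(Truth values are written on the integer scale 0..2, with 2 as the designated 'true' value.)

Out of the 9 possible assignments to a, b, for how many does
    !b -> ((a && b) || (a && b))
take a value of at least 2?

a = 0, b = 0 ↦ 0  <
a = 0, b = 1 ↦ 1  <
a = 0, b = 2 ↦ 2  ≥
a = 1, b = 0 ↦ 0  <
a = 1, b = 1 ↦ 1  <
a = 1, b = 2 ↦ 2  ≥
a = 2, b = 0 ↦ 0  <
a = 2, b = 1 ↦ 1  <
a = 2, b = 2 ↦ 2  ≥
So 3 of the 9 assignments meet the threshold.

3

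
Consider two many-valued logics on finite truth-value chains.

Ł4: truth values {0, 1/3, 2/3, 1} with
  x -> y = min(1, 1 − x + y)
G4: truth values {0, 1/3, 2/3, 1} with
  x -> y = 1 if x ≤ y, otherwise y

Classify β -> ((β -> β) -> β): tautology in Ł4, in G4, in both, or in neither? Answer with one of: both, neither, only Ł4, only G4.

both

In Ł4: every assignment gives 1 — tautology.
In G4: every assignment gives 1 — tautology.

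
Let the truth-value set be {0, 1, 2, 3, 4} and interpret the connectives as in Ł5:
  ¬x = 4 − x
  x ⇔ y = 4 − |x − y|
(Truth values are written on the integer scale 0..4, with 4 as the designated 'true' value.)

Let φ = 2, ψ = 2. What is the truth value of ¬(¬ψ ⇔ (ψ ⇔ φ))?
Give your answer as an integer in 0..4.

2

¬ψ = ¬2 = 2
ψ ⇔ φ = 2 ⇔ 2 = 4
¬ψ ⇔ (ψ ⇔ φ) = 2 ⇔ 4 = 2
¬(¬ψ ⇔ (ψ ⇔ φ)) = ¬2 = 2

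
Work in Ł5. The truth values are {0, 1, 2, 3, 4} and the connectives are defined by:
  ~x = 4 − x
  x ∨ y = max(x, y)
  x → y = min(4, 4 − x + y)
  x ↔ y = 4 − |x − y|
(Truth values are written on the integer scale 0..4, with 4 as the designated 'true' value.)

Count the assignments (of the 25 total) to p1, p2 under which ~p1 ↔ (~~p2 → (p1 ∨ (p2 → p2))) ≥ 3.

value 4: 5 assignments (counts)
value 3: 5 assignments (counts)
value 2: 5 assignments
value 1: 5 assignments
value 0: 5 assignments
So 10 of the 25 assignments meet the threshold.

10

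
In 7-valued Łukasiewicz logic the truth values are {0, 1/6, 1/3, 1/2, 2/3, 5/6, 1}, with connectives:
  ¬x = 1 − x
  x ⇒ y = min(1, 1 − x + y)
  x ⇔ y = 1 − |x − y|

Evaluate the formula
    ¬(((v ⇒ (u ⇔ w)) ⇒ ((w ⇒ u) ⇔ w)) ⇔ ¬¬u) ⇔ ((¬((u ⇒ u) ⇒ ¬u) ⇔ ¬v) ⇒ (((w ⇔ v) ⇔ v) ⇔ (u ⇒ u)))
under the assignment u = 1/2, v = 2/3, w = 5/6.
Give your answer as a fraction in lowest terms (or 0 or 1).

u ⇔ w = 1/2 ⇔ 5/6 = 2/3
v ⇒ (u ⇔ w) = 2/3 ⇒ 2/3 = 1
w ⇒ u = 5/6 ⇒ 1/2 = 2/3
(w ⇒ u) ⇔ w = 2/3 ⇔ 5/6 = 5/6
(v ⇒ (u ⇔ w)) ⇒ ((w ⇒ u) ⇔ w) = 1 ⇒ 5/6 = 5/6
¬u = ¬1/2 = 1/2
¬¬u = ¬1/2 = 1/2
((v ⇒ (u ⇔ w)) ⇒ ((w ⇒ u) ⇔ w)) ⇔ ¬¬u = 5/6 ⇔ 1/2 = 2/3
¬(((v ⇒ (u ⇔ w)) ⇒ ((w ⇒ u) ⇔ w)) ⇔ ¬¬u) = ¬2/3 = 1/3
u ⇒ u = 1/2 ⇒ 1/2 = 1
¬u = ¬1/2 = 1/2
(u ⇒ u) ⇒ ¬u = 1 ⇒ 1/2 = 1/2
¬((u ⇒ u) ⇒ ¬u) = ¬1/2 = 1/2
¬v = ¬2/3 = 1/3
¬((u ⇒ u) ⇒ ¬u) ⇔ ¬v = 1/2 ⇔ 1/3 = 5/6
w ⇔ v = 5/6 ⇔ 2/3 = 5/6
(w ⇔ v) ⇔ v = 5/6 ⇔ 2/3 = 5/6
u ⇒ u = 1/2 ⇒ 1/2 = 1
((w ⇔ v) ⇔ v) ⇔ (u ⇒ u) = 5/6 ⇔ 1 = 5/6
(¬((u ⇒ u) ⇒ ¬u) ⇔ ¬v) ⇒ (((w ⇔ v) ⇔ v) ⇔ (u ⇒ u)) = 5/6 ⇒ 5/6 = 1
¬(((v ⇒ (u ⇔ w)) ⇒ ((w ⇒ u) ⇔ w)) ⇔ ¬¬u) ⇔ ((¬((u ⇒ u) ⇒ ¬u) ⇔ ¬v) ⇒ (((w ⇔ v) ⇔ v) ⇔ (u ⇒ u))) = 1/3 ⇔ 1 = 1/3

1/3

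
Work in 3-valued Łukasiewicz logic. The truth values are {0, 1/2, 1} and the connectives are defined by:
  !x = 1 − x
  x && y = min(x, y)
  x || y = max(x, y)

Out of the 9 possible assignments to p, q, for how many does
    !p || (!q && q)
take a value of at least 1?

p = 0, q = 0 ↦ 1  ≥
p = 0, q = 1/2 ↦ 1  ≥
p = 0, q = 1 ↦ 1  ≥
p = 1/2, q = 0 ↦ 1/2  <
p = 1/2, q = 1/2 ↦ 1/2  <
p = 1/2, q = 1 ↦ 1/2  <
p = 1, q = 0 ↦ 0  <
p = 1, q = 1/2 ↦ 1/2  <
p = 1, q = 1 ↦ 0  <
So 3 of the 9 assignments meet the threshold.

3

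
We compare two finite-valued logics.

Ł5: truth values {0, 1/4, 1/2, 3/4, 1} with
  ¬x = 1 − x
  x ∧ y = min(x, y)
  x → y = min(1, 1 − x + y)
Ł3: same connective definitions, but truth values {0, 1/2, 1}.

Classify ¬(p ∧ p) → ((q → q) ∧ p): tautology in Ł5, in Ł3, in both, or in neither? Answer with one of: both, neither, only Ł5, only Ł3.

In Ł5: at p = 0, q = 0 the value is 0 — not a tautology.
In Ł3: at p = 0, q = 0 the value is 0 — not a tautology.

neither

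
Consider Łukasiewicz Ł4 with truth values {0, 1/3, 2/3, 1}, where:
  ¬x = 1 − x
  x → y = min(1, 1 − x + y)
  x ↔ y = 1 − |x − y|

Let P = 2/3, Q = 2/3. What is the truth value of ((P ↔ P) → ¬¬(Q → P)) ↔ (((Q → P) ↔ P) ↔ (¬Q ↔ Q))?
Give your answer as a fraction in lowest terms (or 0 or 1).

P ↔ P = 2/3 ↔ 2/3 = 1
Q → P = 2/3 → 2/3 = 1
¬(Q → P) = ¬1 = 0
¬¬(Q → P) = ¬0 = 1
(P ↔ P) → ¬¬(Q → P) = 1 → 1 = 1
Q → P = 2/3 → 2/3 = 1
(Q → P) ↔ P = 1 ↔ 2/3 = 2/3
¬Q = ¬2/3 = 1/3
¬Q ↔ Q = 1/3 ↔ 2/3 = 2/3
((Q → P) ↔ P) ↔ (¬Q ↔ Q) = 2/3 ↔ 2/3 = 1
((P ↔ P) → ¬¬(Q → P)) ↔ (((Q → P) ↔ P) ↔ (¬Q ↔ Q)) = 1 ↔ 1 = 1

1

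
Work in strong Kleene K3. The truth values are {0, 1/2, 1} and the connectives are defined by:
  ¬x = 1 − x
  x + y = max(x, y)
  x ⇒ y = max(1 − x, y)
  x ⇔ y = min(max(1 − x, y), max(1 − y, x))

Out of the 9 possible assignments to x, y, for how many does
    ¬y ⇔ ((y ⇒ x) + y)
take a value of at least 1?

3

x = 0, y = 0 ↦ 1  ≥
x = 0, y = 1/2 ↦ 1/2  <
x = 0, y = 1 ↦ 0  <
x = 1/2, y = 0 ↦ 1  ≥
x = 1/2, y = 1/2 ↦ 1/2  <
x = 1/2, y = 1 ↦ 0  <
x = 1, y = 0 ↦ 1  ≥
x = 1, y = 1/2 ↦ 1/2  <
x = 1, y = 1 ↦ 0  <
So 3 of the 9 assignments meet the threshold.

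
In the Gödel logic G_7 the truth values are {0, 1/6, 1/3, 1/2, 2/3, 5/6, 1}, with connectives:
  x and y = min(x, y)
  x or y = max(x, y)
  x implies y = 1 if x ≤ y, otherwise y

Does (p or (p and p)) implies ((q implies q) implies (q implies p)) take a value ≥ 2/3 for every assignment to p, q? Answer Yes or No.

Yes

At p = 0, q = 5/6, for instance:
p and p = 0 and 0 = 0
p or (p and p) = 0 or 0 = 0
q implies q = 5/6 implies 5/6 = 1
q implies p = 5/6 implies 0 = 0
(q implies q) implies (q implies p) = 1 implies 0 = 0
(p or (p and p)) implies ((q implies q) implies (q implies p)) = 0 implies 0 = 1
and checking the remaining 48 assignments likewise gives ≥ 2/3 in every case.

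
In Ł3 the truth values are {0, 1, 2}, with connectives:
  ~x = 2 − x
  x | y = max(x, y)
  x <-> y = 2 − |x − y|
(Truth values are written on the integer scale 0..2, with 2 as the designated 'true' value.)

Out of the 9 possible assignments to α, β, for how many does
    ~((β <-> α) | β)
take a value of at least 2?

1

α = 0, β = 0 ↦ 0  <
α = 0, β = 1 ↦ 1  <
α = 0, β = 2 ↦ 0  <
α = 1, β = 0 ↦ 1  <
α = 1, β = 1 ↦ 0  <
α = 1, β = 2 ↦ 0  <
α = 2, β = 0 ↦ 2  ≥
α = 2, β = 1 ↦ 1  <
α = 2, β = 2 ↦ 0  <
So 1 of the 9 assignments meets the threshold.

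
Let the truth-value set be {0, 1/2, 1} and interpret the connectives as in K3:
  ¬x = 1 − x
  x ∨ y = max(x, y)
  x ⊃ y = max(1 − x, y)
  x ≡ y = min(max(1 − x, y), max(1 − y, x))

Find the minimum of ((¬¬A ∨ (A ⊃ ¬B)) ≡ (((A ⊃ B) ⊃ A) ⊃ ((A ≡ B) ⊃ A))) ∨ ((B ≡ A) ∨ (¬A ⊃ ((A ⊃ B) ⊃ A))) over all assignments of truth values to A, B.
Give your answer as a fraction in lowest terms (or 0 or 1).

Take A = 1/2, B = 0:
¬A = ¬1/2 = 1/2
¬¬A = ¬1/2 = 1/2
¬B = ¬0 = 1
A ⊃ ¬B = 1/2 ⊃ 1 = 1
¬¬A ∨ (A ⊃ ¬B) = 1/2 ∨ 1 = 1
A ⊃ B = 1/2 ⊃ 0 = 1/2
(A ⊃ B) ⊃ A = 1/2 ⊃ 1/2 = 1/2
A ≡ B = 1/2 ≡ 0 = 1/2
(A ≡ B) ⊃ A = 1/2 ⊃ 1/2 = 1/2
((A ⊃ B) ⊃ A) ⊃ ((A ≡ B) ⊃ A) = 1/2 ⊃ 1/2 = 1/2
(¬¬A ∨ (A ⊃ ¬B)) ≡ (((A ⊃ B) ⊃ A) ⊃ ((A ≡ B) ⊃ A)) = 1 ≡ 1/2 = 1/2
B ≡ A = 0 ≡ 1/2 = 1/2
¬A = ¬1/2 = 1/2
A ⊃ B = 1/2 ⊃ 0 = 1/2
(A ⊃ B) ⊃ A = 1/2 ⊃ 1/2 = 1/2
¬A ⊃ ((A ⊃ B) ⊃ A) = 1/2 ⊃ 1/2 = 1/2
(B ≡ A) ∨ (¬A ⊃ ((A ⊃ B) ⊃ A)) = 1/2 ∨ 1/2 = 1/2
((¬¬A ∨ (A ⊃ ¬B)) ≡ (((A ⊃ B) ⊃ A) ⊃ ((A ≡ B) ⊃ A))) ∨ ((B ≡ A) ∨ (¬A ⊃ ((A ⊃ B) ⊃ A))) = 1/2 ∨ 1/2 = 1/2
No assignment yields a value below 1/2, so this is the minimum.

1/2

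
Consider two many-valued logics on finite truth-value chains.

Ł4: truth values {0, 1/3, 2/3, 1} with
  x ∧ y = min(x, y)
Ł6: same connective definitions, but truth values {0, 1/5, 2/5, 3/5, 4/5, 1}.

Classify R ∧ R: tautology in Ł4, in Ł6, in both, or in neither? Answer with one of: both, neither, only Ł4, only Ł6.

neither

In Ł4: at R = 0 the value is 0 — not a tautology.
In Ł6: at R = 0 the value is 0 — not a tautology.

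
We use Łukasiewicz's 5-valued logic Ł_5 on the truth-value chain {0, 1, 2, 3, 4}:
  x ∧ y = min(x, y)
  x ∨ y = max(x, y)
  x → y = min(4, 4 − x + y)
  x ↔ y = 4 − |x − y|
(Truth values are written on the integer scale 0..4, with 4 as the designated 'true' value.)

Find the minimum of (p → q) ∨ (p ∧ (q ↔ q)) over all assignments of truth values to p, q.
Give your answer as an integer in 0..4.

2

Take p = 2, q = 0:
p → q = 2 → 0 = 2
q ↔ q = 0 ↔ 0 = 4
p ∧ (q ↔ q) = 2 ∧ 4 = 2
(p → q) ∨ (p ∧ (q ↔ q)) = 2 ∨ 2 = 2
No assignment yields a value below 2, so this is the minimum.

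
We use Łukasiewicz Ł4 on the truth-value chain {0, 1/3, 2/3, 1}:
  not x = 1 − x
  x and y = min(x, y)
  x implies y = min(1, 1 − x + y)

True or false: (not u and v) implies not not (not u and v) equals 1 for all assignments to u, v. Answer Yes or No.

u = 0, v = 0 ↦ 1
u = 0, v = 1/3 ↦ 1
u = 0, v = 2/3 ↦ 1
u = 0, v = 1 ↦ 1
u = 1/3, v = 0 ↦ 1
u = 1/3, v = 1/3 ↦ 1
u = 1/3, v = 2/3 ↦ 1
u = 1/3, v = 1 ↦ 1
u = 2/3, v = 0 ↦ 1
u = 2/3, v = 1/3 ↦ 1
u = 2/3, v = 2/3 ↦ 1
u = 2/3, v = 1 ↦ 1
u = 1, v = 0 ↦ 1
u = 1, v = 1/3 ↦ 1
u = 1, v = 2/3 ↦ 1
u = 1, v = 1 ↦ 1
Every assignment gives a value ≥ 1.

Yes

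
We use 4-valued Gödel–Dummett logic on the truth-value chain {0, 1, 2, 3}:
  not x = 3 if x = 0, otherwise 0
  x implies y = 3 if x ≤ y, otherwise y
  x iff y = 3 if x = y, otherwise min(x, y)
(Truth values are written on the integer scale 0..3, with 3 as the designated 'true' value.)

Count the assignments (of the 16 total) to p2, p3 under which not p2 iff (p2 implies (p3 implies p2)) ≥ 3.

p2 = 0, p3 = 0 ↦ 3  ≥
p2 = 0, p3 = 1 ↦ 3  ≥
p2 = 0, p3 = 2 ↦ 3  ≥
p2 = 0, p3 = 3 ↦ 3  ≥
p2 = 1, p3 = 0 ↦ 0  <
p2 = 1, p3 = 1 ↦ 0  <
p2 = 1, p3 = 2 ↦ 0  <
p2 = 1, p3 = 3 ↦ 0  <
p2 = 2, p3 = 0 ↦ 0  <
p2 = 2, p3 = 1 ↦ 0  <
p2 = 2, p3 = 2 ↦ 0  <
p2 = 2, p3 = 3 ↦ 0  <
p2 = 3, p3 = 0 ↦ 0  <
p2 = 3, p3 = 1 ↦ 0  <
p2 = 3, p3 = 2 ↦ 0  <
p2 = 3, p3 = 3 ↦ 0  <
So 4 of the 16 assignments meet the threshold.

4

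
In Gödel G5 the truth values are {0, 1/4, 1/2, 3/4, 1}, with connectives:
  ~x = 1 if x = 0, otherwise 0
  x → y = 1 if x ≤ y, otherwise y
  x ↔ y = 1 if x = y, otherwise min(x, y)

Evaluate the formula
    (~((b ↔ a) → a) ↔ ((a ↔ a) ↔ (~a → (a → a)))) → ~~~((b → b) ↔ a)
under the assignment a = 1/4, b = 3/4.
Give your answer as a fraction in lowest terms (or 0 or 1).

1

b ↔ a = 3/4 ↔ 1/4 = 1/4
(b ↔ a) → a = 1/4 → 1/4 = 1
~((b ↔ a) → a) = ~1 = 0
a ↔ a = 1/4 ↔ 1/4 = 1
~a = ~1/4 = 0
a → a = 1/4 → 1/4 = 1
~a → (a → a) = 0 → 1 = 1
(a ↔ a) ↔ (~a → (a → a)) = 1 ↔ 1 = 1
~((b ↔ a) → a) ↔ ((a ↔ a) ↔ (~a → (a → a))) = 0 ↔ 1 = 0
b → b = 3/4 → 3/4 = 1
(b → b) ↔ a = 1 ↔ 1/4 = 1/4
~((b → b) ↔ a) = ~1/4 = 0
~~((b → b) ↔ a) = ~0 = 1
~~~((b → b) ↔ a) = ~1 = 0
(~((b ↔ a) → a) ↔ ((a ↔ a) ↔ (~a → (a → a)))) → ~~~((b → b) ↔ a) = 0 → 0 = 1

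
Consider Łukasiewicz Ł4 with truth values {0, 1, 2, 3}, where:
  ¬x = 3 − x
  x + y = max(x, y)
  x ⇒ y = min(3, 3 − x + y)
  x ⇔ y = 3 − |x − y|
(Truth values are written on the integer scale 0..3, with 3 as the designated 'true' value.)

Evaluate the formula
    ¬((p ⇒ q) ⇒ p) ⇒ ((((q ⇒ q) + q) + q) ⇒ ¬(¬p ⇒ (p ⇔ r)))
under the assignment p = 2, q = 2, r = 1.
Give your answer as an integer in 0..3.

p ⇒ q = 2 ⇒ 2 = 3
(p ⇒ q) ⇒ p = 3 ⇒ 2 = 2
¬((p ⇒ q) ⇒ p) = ¬2 = 1
q ⇒ q = 2 ⇒ 2 = 3
(q ⇒ q) + q = 3 + 2 = 3
((q ⇒ q) + q) + q = 3 + 2 = 3
¬p = ¬2 = 1
p ⇔ r = 2 ⇔ 1 = 2
¬p ⇒ (p ⇔ r) = 1 ⇒ 2 = 3
¬(¬p ⇒ (p ⇔ r)) = ¬3 = 0
(((q ⇒ q) + q) + q) ⇒ ¬(¬p ⇒ (p ⇔ r)) = 3 ⇒ 0 = 0
¬((p ⇒ q) ⇒ p) ⇒ ((((q ⇒ q) + q) + q) ⇒ ¬(¬p ⇒ (p ⇔ r))) = 1 ⇒ 0 = 2

2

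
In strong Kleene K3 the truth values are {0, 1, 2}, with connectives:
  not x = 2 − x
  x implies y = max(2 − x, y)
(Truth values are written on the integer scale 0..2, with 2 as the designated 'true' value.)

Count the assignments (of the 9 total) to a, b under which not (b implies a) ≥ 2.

1

a = 0, b = 0 ↦ 0  <
a = 0, b = 1 ↦ 1  <
a = 0, b = 2 ↦ 2  ≥
a = 1, b = 0 ↦ 0  <
a = 1, b = 1 ↦ 1  <
a = 1, b = 2 ↦ 1  <
a = 2, b = 0 ↦ 0  <
a = 2, b = 1 ↦ 0  <
a = 2, b = 2 ↦ 0  <
So 1 of the 9 assignments meets the threshold.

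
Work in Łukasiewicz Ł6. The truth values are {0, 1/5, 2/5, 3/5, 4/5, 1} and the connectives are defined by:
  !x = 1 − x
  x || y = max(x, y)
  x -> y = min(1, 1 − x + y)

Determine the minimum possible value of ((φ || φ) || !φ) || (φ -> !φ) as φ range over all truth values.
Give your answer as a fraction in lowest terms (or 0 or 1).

4/5

Take φ = 3/5:
φ || φ = 3/5 || 3/5 = 3/5
!φ = !3/5 = 2/5
(φ || φ) || !φ = 3/5 || 2/5 = 3/5
!φ = !3/5 = 2/5
φ -> !φ = 3/5 -> 2/5 = 4/5
((φ || φ) || !φ) || (φ -> !φ) = 3/5 || 4/5 = 4/5
No assignment yields a value below 4/5, so this is the minimum.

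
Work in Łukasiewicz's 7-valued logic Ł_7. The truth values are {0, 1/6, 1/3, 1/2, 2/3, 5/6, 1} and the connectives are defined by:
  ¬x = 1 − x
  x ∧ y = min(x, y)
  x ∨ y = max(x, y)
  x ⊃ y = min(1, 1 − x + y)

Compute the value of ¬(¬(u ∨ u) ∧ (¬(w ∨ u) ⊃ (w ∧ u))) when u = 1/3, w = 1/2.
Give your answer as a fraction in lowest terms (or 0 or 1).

1/3

u ∨ u = 1/3 ∨ 1/3 = 1/3
¬(u ∨ u) = ¬1/3 = 2/3
w ∨ u = 1/2 ∨ 1/3 = 1/2
¬(w ∨ u) = ¬1/2 = 1/2
w ∧ u = 1/2 ∧ 1/3 = 1/3
¬(w ∨ u) ⊃ (w ∧ u) = 1/2 ⊃ 1/3 = 5/6
¬(u ∨ u) ∧ (¬(w ∨ u) ⊃ (w ∧ u)) = 2/3 ∧ 5/6 = 2/3
¬(¬(u ∨ u) ∧ (¬(w ∨ u) ⊃ (w ∧ u))) = ¬2/3 = 1/3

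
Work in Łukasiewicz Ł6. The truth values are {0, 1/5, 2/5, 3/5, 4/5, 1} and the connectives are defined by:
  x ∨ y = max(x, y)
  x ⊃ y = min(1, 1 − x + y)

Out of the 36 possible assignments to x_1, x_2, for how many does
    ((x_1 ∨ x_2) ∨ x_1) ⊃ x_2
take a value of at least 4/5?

value 1: 21 assignments (counts)
value 4/5: 5 assignments (counts)
value 3/5: 4 assignments
value 2/5: 3 assignments
value 1/5: 2 assignments
value 0: 1 assignment
So 26 of the 36 assignments meet the threshold.

26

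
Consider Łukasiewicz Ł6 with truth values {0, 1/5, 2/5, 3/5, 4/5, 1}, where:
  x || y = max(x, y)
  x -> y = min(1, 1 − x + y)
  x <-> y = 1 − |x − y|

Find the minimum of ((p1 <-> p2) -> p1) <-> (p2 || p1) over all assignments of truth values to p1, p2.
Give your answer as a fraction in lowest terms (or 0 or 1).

Take p1 = 2/5, p2 = 0:
p1 <-> p2 = 2/5 <-> 0 = 3/5
(p1 <-> p2) -> p1 = 3/5 -> 2/5 = 4/5
p2 || p1 = 0 || 2/5 = 2/5
((p1 <-> p2) -> p1) <-> (p2 || p1) = 4/5 <-> 2/5 = 3/5
No assignment yields a value below 3/5, so this is the minimum.

3/5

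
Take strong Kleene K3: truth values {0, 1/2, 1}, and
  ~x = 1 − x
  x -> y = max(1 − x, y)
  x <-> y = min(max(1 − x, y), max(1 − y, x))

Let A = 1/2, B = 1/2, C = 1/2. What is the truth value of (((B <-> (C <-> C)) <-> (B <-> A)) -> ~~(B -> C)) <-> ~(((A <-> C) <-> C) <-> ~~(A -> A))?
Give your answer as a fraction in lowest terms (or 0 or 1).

C <-> C = 1/2 <-> 1/2 = 1/2
B <-> (C <-> C) = 1/2 <-> 1/2 = 1/2
B <-> A = 1/2 <-> 1/2 = 1/2
(B <-> (C <-> C)) <-> (B <-> A) = 1/2 <-> 1/2 = 1/2
B -> C = 1/2 -> 1/2 = 1/2
~(B -> C) = ~1/2 = 1/2
~~(B -> C) = ~1/2 = 1/2
((B <-> (C <-> C)) <-> (B <-> A)) -> ~~(B -> C) = 1/2 -> 1/2 = 1/2
A <-> C = 1/2 <-> 1/2 = 1/2
(A <-> C) <-> C = 1/2 <-> 1/2 = 1/2
A -> A = 1/2 -> 1/2 = 1/2
~(A -> A) = ~1/2 = 1/2
~~(A -> A) = ~1/2 = 1/2
((A <-> C) <-> C) <-> ~~(A -> A) = 1/2 <-> 1/2 = 1/2
~(((A <-> C) <-> C) <-> ~~(A -> A)) = ~1/2 = 1/2
(((B <-> (C <-> C)) <-> (B <-> A)) -> ~~(B -> C)) <-> ~(((A <-> C) <-> C) <-> ~~(A -> A)) = 1/2 <-> 1/2 = 1/2

1/2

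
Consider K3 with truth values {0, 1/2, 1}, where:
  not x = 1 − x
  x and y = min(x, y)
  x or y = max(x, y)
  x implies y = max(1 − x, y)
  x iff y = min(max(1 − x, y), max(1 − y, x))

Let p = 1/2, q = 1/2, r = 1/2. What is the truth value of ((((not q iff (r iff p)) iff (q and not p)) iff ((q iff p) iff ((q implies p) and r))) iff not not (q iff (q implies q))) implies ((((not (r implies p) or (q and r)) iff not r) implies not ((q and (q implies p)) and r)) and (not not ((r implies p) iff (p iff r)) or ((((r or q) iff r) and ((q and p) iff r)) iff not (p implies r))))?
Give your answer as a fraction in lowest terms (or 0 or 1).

not q = not 1/2 = 1/2
r iff p = 1/2 iff 1/2 = 1/2
not q iff (r iff p) = 1/2 iff 1/2 = 1/2
not p = not 1/2 = 1/2
q and not p = 1/2 and 1/2 = 1/2
(not q iff (r iff p)) iff (q and not p) = 1/2 iff 1/2 = 1/2
q iff p = 1/2 iff 1/2 = 1/2
q implies p = 1/2 implies 1/2 = 1/2
(q implies p) and r = 1/2 and 1/2 = 1/2
(q iff p) iff ((q implies p) and r) = 1/2 iff 1/2 = 1/2
((not q iff (r iff p)) iff (q and not p)) iff ((q iff p) iff ((q implies p) and r)) = 1/2 iff 1/2 = 1/2
q implies q = 1/2 implies 1/2 = 1/2
q iff (q implies q) = 1/2 iff 1/2 = 1/2
not (q iff (q implies q)) = not 1/2 = 1/2
not not (q iff (q implies q)) = not 1/2 = 1/2
(((not q iff (r iff p)) iff (q and not p)) iff ((q iff p) iff ((q implies p) and r))) iff not not (q iff (q implies q)) = 1/2 iff 1/2 = 1/2
r implies p = 1/2 implies 1/2 = 1/2
not (r implies p) = not 1/2 = 1/2
q and r = 1/2 and 1/2 = 1/2
not (r implies p) or (q and r) = 1/2 or 1/2 = 1/2
not r = not 1/2 = 1/2
(not (r implies p) or (q and r)) iff not r = 1/2 iff 1/2 = 1/2
q implies p = 1/2 implies 1/2 = 1/2
q and (q implies p) = 1/2 and 1/2 = 1/2
(q and (q implies p)) and r = 1/2 and 1/2 = 1/2
not ((q and (q implies p)) and r) = not 1/2 = 1/2
((not (r implies p) or (q and r)) iff not r) implies not ((q and (q implies p)) and r) = 1/2 implies 1/2 = 1/2
r implies p = 1/2 implies 1/2 = 1/2
p iff r = 1/2 iff 1/2 = 1/2
(r implies p) iff (p iff r) = 1/2 iff 1/2 = 1/2
not ((r implies p) iff (p iff r)) = not 1/2 = 1/2
not not ((r implies p) iff (p iff r)) = not 1/2 = 1/2
r or q = 1/2 or 1/2 = 1/2
(r or q) iff r = 1/2 iff 1/2 = 1/2
q and p = 1/2 and 1/2 = 1/2
(q and p) iff r = 1/2 iff 1/2 = 1/2
((r or q) iff r) and ((q and p) iff r) = 1/2 and 1/2 = 1/2
p implies r = 1/2 implies 1/2 = 1/2
not (p implies r) = not 1/2 = 1/2
(((r or q) iff r) and ((q and p) iff r)) iff not (p implies r) = 1/2 iff 1/2 = 1/2
not not ((r implies p) iff (p iff r)) or ((((r or q) iff r) and ((q and p) iff r)) iff not (p implies r)) = 1/2 or 1/2 = 1/2
(((not (r implies p) or (q and r)) iff not r) implies not ((q and (q implies p)) and r)) and (not not ((r implies p) iff (p iff r)) or ((((r or q) iff r) and ((q and p) iff r)) iff not (p implies r))) = 1/2 and 1/2 = 1/2
((((not q iff (r iff p)) iff (q and not p)) iff ((q iff p) iff ((q implies p) and r))) iff not not (q iff (q implies q))) implies ((((not (r implies p) or (q and r)) iff not r) implies not ((q and (q implies p)) and r)) and (not not ((r implies p) iff (p iff r)) or ((((r or q) iff r) and ((q and p) iff r)) iff not (p implies r)))) = 1/2 implies 1/2 = 1/2

1/2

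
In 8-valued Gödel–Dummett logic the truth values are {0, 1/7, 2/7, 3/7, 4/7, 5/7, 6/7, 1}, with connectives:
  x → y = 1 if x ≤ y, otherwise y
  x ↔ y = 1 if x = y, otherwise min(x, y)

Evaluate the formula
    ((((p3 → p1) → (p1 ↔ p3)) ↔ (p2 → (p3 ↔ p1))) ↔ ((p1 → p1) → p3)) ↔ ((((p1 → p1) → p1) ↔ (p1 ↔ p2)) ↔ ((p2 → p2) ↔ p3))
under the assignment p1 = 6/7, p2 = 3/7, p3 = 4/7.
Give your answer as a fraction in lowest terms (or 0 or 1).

3/7

p3 → p1 = 4/7 → 6/7 = 1
p1 ↔ p3 = 6/7 ↔ 4/7 = 4/7
(p3 → p1) → (p1 ↔ p3) = 1 → 4/7 = 4/7
p3 ↔ p1 = 4/7 ↔ 6/7 = 4/7
p2 → (p3 ↔ p1) = 3/7 → 4/7 = 1
((p3 → p1) → (p1 ↔ p3)) ↔ (p2 → (p3 ↔ p1)) = 4/7 ↔ 1 = 4/7
p1 → p1 = 6/7 → 6/7 = 1
(p1 → p1) → p3 = 1 → 4/7 = 4/7
(((p3 → p1) → (p1 ↔ p3)) ↔ (p2 → (p3 ↔ p1))) ↔ ((p1 → p1) → p3) = 4/7 ↔ 4/7 = 1
p1 → p1 = 6/7 → 6/7 = 1
(p1 → p1) → p1 = 1 → 6/7 = 6/7
p1 ↔ p2 = 6/7 ↔ 3/7 = 3/7
((p1 → p1) → p1) ↔ (p1 ↔ p2) = 6/7 ↔ 3/7 = 3/7
p2 → p2 = 3/7 → 3/7 = 1
(p2 → p2) ↔ p3 = 1 ↔ 4/7 = 4/7
(((p1 → p1) → p1) ↔ (p1 ↔ p2)) ↔ ((p2 → p2) ↔ p3) = 3/7 ↔ 4/7 = 3/7
((((p3 → p1) → (p1 ↔ p3)) ↔ (p2 → (p3 ↔ p1))) ↔ ((p1 → p1) → p3)) ↔ ((((p1 → p1) → p1) ↔ (p1 ↔ p2)) ↔ ((p2 → p2) ↔ p3)) = 1 ↔ 3/7 = 3/7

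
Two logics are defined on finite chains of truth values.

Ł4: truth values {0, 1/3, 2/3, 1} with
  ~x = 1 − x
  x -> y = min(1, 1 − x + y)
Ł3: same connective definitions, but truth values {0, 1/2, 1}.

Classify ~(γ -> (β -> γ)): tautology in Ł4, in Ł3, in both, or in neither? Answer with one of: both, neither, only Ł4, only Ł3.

In Ł4: at β = 0, γ = 0 the value is 0 — not a tautology.
In Ł3: at β = 0, γ = 0 the value is 0 — not a tautology.

neither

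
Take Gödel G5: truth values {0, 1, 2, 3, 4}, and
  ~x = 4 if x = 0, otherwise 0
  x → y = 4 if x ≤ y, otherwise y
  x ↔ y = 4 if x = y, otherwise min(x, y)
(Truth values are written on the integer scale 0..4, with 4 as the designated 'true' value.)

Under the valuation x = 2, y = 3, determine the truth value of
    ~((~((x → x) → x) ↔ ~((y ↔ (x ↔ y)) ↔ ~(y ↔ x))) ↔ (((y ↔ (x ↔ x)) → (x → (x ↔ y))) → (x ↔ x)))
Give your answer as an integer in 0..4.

x → x = 2 → 2 = 4
(x → x) → x = 4 → 2 = 2
~((x → x) → x) = ~2 = 0
x ↔ y = 2 ↔ 3 = 2
y ↔ (x ↔ y) = 3 ↔ 2 = 2
y ↔ x = 3 ↔ 2 = 2
~(y ↔ x) = ~2 = 0
(y ↔ (x ↔ y)) ↔ ~(y ↔ x) = 2 ↔ 0 = 0
~((y ↔ (x ↔ y)) ↔ ~(y ↔ x)) = ~0 = 4
~((x → x) → x) ↔ ~((y ↔ (x ↔ y)) ↔ ~(y ↔ x)) = 0 ↔ 4 = 0
x ↔ x = 2 ↔ 2 = 4
y ↔ (x ↔ x) = 3 ↔ 4 = 3
x ↔ y = 2 ↔ 3 = 2
x → (x ↔ y) = 2 → 2 = 4
(y ↔ (x ↔ x)) → (x → (x ↔ y)) = 3 → 4 = 4
x ↔ x = 2 ↔ 2 = 4
((y ↔ (x ↔ x)) → (x → (x ↔ y))) → (x ↔ x) = 4 → 4 = 4
(~((x → x) → x) ↔ ~((y ↔ (x ↔ y)) ↔ ~(y ↔ x))) ↔ (((y ↔ (x ↔ x)) → (x → (x ↔ y))) → (x ↔ x)) = 0 ↔ 4 = 0
~((~((x → x) → x) ↔ ~((y ↔ (x ↔ y)) ↔ ~(y ↔ x))) ↔ (((y ↔ (x ↔ x)) → (x → (x ↔ y))) → (x ↔ x))) = ~0 = 4

4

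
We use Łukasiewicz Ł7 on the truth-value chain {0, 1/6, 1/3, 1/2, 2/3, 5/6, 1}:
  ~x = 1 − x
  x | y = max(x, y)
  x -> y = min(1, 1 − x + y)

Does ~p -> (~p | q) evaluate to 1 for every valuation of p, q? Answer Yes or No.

At p = 1, q = 5/6, for instance:
~p = ~1 = 0
~p | q = 0 | 5/6 = 5/6
~p -> (~p | q) = 0 -> 5/6 = 1
and checking the remaining 48 assignments likewise gives ≥ 1 in every case.

Yes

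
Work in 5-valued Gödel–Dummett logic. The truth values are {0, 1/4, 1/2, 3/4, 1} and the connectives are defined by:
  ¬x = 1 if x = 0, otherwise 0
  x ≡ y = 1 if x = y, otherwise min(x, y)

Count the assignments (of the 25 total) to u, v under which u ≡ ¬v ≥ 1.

value 1: 5 assignments (counts)
value 3/4: 1 assignment
value 1/2: 1 assignment
value 1/4: 1 assignment
value 0: 17 assignments
So 5 of the 25 assignments meet the threshold.

5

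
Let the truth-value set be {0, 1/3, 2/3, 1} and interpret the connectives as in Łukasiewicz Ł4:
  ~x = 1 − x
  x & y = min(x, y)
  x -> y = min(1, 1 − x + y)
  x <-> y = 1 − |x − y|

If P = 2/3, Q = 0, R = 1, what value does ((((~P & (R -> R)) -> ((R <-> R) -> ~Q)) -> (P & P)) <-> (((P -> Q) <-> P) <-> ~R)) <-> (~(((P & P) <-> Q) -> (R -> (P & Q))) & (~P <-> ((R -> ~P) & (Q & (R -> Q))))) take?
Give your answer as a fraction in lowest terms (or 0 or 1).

~P = ~2/3 = 1/3
R -> R = 1 -> 1 = 1
~P & (R -> R) = 1/3 & 1 = 1/3
R <-> R = 1 <-> 1 = 1
~Q = ~0 = 1
(R <-> R) -> ~Q = 1 -> 1 = 1
(~P & (R -> R)) -> ((R <-> R) -> ~Q) = 1/3 -> 1 = 1
P & P = 2/3 & 2/3 = 2/3
((~P & (R -> R)) -> ((R <-> R) -> ~Q)) -> (P & P) = 1 -> 2/3 = 2/3
P -> Q = 2/3 -> 0 = 1/3
(P -> Q) <-> P = 1/3 <-> 2/3 = 2/3
~R = ~1 = 0
((P -> Q) <-> P) <-> ~R = 2/3 <-> 0 = 1/3
(((~P & (R -> R)) -> ((R <-> R) -> ~Q)) -> (P & P)) <-> (((P -> Q) <-> P) <-> ~R) = 2/3 <-> 1/3 = 2/3
P & P = 2/3 & 2/3 = 2/3
(P & P) <-> Q = 2/3 <-> 0 = 1/3
P & Q = 2/3 & 0 = 0
R -> (P & Q) = 1 -> 0 = 0
((P & P) <-> Q) -> (R -> (P & Q)) = 1/3 -> 0 = 2/3
~(((P & P) <-> Q) -> (R -> (P & Q))) = ~2/3 = 1/3
~P = ~2/3 = 1/3
~P = ~2/3 = 1/3
R -> ~P = 1 -> 1/3 = 1/3
R -> Q = 1 -> 0 = 0
Q & (R -> Q) = 0 & 0 = 0
(R -> ~P) & (Q & (R -> Q)) = 1/3 & 0 = 0
~P <-> ((R -> ~P) & (Q & (R -> Q))) = 1/3 <-> 0 = 2/3
~(((P & P) <-> Q) -> (R -> (P & Q))) & (~P <-> ((R -> ~P) & (Q & (R -> Q)))) = 1/3 & 2/3 = 1/3
((((~P & (R -> R)) -> ((R <-> R) -> ~Q)) -> (P & P)) <-> (((P -> Q) <-> P) <-> ~R)) <-> (~(((P & P) <-> Q) -> (R -> (P & Q))) & (~P <-> ((R -> ~P) & (Q & (R -> Q))))) = 2/3 <-> 1/3 = 2/3

2/3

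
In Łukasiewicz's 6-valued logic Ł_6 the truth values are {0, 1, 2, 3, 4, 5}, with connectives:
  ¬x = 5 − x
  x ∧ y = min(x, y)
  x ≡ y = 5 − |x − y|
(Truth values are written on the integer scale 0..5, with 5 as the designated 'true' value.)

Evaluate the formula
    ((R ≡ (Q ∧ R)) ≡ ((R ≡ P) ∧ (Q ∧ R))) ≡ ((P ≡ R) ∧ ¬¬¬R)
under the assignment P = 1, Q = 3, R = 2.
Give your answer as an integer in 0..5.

Q ∧ R = 3 ∧ 2 = 2
R ≡ (Q ∧ R) = 2 ≡ 2 = 5
R ≡ P = 2 ≡ 1 = 4
Q ∧ R = 3 ∧ 2 = 2
(R ≡ P) ∧ (Q ∧ R) = 4 ∧ 2 = 2
(R ≡ (Q ∧ R)) ≡ ((R ≡ P) ∧ (Q ∧ R)) = 5 ≡ 2 = 2
P ≡ R = 1 ≡ 2 = 4
¬R = ¬2 = 3
¬¬R = ¬3 = 2
¬¬¬R = ¬2 = 3
(P ≡ R) ∧ ¬¬¬R = 4 ∧ 3 = 3
((R ≡ (Q ∧ R)) ≡ ((R ≡ P) ∧ (Q ∧ R))) ≡ ((P ≡ R) ∧ ¬¬¬R) = 2 ≡ 3 = 4

4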